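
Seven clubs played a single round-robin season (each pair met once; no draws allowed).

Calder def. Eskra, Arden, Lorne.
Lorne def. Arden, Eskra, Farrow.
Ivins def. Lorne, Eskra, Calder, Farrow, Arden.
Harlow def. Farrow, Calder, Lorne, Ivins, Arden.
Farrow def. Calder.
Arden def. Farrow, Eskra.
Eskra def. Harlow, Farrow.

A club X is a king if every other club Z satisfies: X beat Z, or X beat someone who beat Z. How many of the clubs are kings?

3

Farrow cannot reach Ivins, Harlow in two steps.
Arden cannot reach Ivins, Lorne in two steps.
Eskra reaches everyone (king).
Ivins reaches everyone (king).
Calder cannot reach Ivins in two steps.
Lorne cannot reach Ivins in two steps.
Harlow reaches everyone (king).
Kings: Eskra, Ivins, Harlow — 3.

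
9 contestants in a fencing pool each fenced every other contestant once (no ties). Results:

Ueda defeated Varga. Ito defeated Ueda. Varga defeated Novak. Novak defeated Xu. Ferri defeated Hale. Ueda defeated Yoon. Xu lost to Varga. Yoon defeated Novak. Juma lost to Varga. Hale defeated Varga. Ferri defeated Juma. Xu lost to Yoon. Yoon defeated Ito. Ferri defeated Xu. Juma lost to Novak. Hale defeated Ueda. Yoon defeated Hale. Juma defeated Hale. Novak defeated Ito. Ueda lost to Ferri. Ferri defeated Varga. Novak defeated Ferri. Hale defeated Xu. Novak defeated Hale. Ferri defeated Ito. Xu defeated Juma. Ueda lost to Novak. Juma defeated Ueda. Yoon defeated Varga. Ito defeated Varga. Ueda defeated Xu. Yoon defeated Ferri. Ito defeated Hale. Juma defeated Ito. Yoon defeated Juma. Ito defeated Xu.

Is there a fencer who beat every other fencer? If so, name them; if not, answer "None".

Highest win total is Yoon with 7 (out of 8 possible).
Yoon lost to Ueda, so no fencer went undefeated.

None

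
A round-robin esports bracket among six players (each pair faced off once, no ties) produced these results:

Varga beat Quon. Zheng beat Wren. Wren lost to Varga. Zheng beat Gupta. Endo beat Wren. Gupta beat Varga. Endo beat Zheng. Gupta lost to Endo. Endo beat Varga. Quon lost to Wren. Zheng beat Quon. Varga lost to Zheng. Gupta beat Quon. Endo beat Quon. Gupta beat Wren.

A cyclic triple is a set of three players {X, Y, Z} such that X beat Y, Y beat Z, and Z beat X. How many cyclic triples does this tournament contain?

Of the C(6,3) = 20 triples, the cyclic ones are: none.
That is 0.

0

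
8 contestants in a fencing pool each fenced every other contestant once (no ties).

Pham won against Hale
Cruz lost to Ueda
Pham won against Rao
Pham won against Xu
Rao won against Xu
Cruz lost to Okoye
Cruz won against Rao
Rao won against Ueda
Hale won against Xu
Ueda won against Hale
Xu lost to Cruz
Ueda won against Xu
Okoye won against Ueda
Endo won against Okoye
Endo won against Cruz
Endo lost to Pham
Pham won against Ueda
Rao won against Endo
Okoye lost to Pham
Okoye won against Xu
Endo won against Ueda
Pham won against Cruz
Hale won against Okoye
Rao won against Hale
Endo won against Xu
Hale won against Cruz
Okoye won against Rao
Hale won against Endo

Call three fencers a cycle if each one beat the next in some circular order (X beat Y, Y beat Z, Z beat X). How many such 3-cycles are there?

Win totals: Hale 4, Okoye 4, Ueda 3, Xu 0, Rao 4, Endo 4, Cruz 2, Pham 7.
A fencer with w wins dominates both others in C(w,2) triples; summing gives 6 + 6 + 3 + 0 + 6 + 6 + 1 + 21 = 49 transitive triples.
Total triples C(8,3) = 56, so cyclic triples = 56 − 49 = 7.

7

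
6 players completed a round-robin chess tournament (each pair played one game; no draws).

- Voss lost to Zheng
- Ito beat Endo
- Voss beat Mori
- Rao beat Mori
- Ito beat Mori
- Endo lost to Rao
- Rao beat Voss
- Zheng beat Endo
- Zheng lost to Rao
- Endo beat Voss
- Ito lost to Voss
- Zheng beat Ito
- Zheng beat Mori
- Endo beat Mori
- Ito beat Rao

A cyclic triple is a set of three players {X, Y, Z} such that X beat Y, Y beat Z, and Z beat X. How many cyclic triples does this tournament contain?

3

Win totals: Mori 0, Voss 2, Zheng 4, Endo 2, Ito 3, Rao 4.
A player with w wins dominates both others in C(w,2) triples; summing gives 0 + 1 + 6 + 1 + 3 + 6 = 17 transitive triples.
Total triples C(6,3) = 20, so cyclic triples = 20 − 17 = 3.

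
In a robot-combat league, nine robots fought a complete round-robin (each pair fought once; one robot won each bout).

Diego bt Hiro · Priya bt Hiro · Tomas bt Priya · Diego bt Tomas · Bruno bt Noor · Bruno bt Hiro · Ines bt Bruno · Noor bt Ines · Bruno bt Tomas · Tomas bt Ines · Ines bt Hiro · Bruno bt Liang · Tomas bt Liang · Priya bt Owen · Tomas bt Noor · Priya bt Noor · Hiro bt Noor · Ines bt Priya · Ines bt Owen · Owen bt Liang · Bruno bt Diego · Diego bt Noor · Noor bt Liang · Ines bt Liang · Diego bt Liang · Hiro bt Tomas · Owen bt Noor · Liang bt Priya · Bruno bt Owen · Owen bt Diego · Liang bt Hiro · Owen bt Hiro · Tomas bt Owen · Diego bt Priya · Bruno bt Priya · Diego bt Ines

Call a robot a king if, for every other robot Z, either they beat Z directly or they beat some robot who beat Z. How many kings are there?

4

Liang cannot reach Diego, Ines, Bruno in two steps.
Diego reaches everyone (king).
Priya cannot reach Bruno in two steps.
Owen cannot reach Bruno in two steps.
Noor cannot reach Diego, Tomas in two steps.
Tomas reaches everyone (king).
Ines reaches everyone (king).
Bruno reaches everyone (king).
Hiro cannot reach Diego, Bruno in two steps.
Kings: Diego, Tomas, Ines, Bruno — 4.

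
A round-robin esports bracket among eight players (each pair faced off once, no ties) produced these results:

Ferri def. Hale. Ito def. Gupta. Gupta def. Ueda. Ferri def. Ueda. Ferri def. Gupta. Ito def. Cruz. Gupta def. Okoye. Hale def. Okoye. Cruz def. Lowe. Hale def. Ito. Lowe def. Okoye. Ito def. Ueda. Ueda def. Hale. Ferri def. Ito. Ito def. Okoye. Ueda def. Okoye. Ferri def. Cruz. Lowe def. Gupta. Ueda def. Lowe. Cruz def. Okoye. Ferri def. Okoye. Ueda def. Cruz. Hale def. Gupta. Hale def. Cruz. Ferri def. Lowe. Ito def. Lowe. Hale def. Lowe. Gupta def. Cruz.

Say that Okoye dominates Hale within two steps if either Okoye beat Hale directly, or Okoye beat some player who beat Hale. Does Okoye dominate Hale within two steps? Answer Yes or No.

Okoye did not beat Hale directly.
Okoye beat no one, so there is no intermediate player.

No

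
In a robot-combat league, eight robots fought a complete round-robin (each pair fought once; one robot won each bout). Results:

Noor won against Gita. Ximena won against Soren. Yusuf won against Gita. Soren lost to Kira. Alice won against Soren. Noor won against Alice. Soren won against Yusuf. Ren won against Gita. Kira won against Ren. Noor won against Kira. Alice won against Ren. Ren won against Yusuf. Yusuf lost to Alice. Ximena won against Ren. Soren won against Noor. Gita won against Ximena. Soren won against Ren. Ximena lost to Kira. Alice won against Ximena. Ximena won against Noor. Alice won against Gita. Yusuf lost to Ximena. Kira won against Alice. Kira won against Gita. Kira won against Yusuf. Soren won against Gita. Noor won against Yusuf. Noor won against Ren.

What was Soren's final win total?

4

Soren's results: beat Noor, Gita, Ren, Yusuf; lost to Ximena, Kira, Alice.
That is 4 wins.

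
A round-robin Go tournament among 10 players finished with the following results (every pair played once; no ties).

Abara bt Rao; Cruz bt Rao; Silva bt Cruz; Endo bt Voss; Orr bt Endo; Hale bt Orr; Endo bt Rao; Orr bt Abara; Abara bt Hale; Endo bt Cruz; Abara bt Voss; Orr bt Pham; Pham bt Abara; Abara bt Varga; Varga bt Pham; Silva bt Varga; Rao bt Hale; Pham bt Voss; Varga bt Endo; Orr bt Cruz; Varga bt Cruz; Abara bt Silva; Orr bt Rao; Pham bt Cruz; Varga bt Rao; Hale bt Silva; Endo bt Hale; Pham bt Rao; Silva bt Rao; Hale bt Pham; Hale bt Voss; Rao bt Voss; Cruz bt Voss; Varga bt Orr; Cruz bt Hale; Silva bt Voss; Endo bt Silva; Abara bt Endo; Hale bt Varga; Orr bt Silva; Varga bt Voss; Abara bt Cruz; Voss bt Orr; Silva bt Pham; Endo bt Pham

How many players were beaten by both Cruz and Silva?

Cruz beat: Rao, Hale, Voss.
Silva beat: Rao, Pham, Varga, Voss, Cruz.
Both beat: Rao, Voss — 2.

2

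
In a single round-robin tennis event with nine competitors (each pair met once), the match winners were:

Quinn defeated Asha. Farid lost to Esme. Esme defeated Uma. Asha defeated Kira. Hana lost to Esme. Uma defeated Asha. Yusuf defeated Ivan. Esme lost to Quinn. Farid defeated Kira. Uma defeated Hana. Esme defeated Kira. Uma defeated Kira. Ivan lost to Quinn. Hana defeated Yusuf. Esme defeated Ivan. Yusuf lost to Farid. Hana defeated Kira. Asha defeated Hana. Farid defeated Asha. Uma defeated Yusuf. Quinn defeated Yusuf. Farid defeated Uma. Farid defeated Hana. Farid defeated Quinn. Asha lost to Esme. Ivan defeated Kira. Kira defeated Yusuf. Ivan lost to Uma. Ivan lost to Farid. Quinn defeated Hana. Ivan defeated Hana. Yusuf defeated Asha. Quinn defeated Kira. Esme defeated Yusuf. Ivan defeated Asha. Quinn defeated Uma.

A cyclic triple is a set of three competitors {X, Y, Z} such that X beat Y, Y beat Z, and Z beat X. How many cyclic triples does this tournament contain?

Win totals: Hana 2, Farid 7, Asha 2, Kira 1, Ivan 3, Yusuf 2, Esme 7, Uma 5, Quinn 7.
A competitor with w wins dominates both others in C(w,2) triples; summing gives 1 + 21 + 1 + 0 + 3 + 1 + 21 + 10 + 21 = 79 transitive triples.
Total triples C(9,3) = 84, so cyclic triples = 84 − 79 = 5.

5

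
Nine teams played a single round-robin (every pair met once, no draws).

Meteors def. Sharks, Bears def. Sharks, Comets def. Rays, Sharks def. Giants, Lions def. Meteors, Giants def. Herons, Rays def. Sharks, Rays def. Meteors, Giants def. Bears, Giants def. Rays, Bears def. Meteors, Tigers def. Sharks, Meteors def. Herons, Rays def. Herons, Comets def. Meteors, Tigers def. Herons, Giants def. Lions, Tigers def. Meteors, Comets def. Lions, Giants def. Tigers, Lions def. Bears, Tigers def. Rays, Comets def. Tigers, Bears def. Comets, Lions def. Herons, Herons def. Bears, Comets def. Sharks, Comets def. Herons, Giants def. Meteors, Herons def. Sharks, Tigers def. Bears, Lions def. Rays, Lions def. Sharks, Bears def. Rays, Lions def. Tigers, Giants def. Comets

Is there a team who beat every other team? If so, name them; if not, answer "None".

Highest win total is Giants with 7 (out of 8 possible).
Giants lost to Sharks, so no team went undefeated.

None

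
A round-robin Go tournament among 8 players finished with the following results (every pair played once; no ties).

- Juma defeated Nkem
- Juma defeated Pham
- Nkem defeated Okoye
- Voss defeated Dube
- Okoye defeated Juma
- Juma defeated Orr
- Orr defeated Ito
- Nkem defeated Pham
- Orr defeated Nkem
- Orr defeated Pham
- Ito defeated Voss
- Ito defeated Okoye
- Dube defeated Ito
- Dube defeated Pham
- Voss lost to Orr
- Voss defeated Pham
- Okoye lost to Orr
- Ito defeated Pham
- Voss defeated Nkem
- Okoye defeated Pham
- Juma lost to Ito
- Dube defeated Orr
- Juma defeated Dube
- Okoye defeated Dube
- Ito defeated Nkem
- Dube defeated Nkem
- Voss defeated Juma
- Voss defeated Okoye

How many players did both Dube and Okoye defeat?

Dube beat: Ito, Orr, Pham, Nkem.
Okoye beat: Juma, Dube, Pham.
Both beat: Pham — 1.

1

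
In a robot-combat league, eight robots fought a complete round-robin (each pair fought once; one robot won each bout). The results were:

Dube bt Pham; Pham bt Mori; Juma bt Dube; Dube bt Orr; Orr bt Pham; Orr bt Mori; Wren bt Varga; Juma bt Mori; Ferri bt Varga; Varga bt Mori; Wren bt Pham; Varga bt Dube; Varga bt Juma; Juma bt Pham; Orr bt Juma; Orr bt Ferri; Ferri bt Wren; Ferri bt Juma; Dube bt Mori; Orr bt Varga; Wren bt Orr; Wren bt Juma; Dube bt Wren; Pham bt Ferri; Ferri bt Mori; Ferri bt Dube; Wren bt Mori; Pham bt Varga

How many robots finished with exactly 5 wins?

Win totals: Dube 4, Mori 0, Ferri 5, Pham 3, Juma 3, Orr 5, Varga 3, Wren 5.
Exactly 5: Ferri, Orr, Wren — 3 robots.

3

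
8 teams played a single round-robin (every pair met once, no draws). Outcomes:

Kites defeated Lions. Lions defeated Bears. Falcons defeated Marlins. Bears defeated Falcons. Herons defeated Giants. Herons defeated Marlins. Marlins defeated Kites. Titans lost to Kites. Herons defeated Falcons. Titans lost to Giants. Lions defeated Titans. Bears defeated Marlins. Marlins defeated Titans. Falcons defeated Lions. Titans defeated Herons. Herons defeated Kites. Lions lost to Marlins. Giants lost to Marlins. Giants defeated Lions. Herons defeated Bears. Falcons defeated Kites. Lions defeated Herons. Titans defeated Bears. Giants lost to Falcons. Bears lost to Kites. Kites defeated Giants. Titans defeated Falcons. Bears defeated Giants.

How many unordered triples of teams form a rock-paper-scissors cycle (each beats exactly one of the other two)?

18

Win totals: Lions 3, Titans 3, Marlins 4, Kites 4, Herons 5, Falcons 4, Giants 2, Bears 3.
A team with w wins dominates both others in C(w,2) triples; summing gives 3 + 3 + 6 + 6 + 10 + 6 + 1 + 3 = 38 transitive triples.
Total triples C(8,3) = 56, so cyclic triples = 56 − 38 = 18.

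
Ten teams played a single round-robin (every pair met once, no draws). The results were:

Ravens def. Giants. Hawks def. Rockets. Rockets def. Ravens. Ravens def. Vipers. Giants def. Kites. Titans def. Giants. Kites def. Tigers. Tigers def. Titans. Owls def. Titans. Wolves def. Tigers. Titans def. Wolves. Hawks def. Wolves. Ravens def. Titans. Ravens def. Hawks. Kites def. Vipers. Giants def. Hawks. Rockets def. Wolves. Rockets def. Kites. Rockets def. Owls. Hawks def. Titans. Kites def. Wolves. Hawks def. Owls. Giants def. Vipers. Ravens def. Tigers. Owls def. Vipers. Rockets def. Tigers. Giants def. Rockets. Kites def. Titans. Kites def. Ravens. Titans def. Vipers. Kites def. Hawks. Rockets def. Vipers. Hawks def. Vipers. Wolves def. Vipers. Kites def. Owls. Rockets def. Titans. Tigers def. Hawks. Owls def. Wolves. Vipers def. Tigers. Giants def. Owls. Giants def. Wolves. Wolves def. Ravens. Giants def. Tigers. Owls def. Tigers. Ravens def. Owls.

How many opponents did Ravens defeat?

6

Ravens' results: beat Giants, Hawks, Owls, Vipers, Tigers, Titans; lost to Wolves, Rockets, Kites.
That is 6 wins.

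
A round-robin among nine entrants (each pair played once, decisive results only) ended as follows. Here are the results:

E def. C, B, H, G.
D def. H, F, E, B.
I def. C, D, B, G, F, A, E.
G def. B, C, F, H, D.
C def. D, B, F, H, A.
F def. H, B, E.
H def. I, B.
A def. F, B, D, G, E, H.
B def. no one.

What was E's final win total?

4

E's results: beat B, C, G, H; lost to A, D, F, I.
That is 4 wins.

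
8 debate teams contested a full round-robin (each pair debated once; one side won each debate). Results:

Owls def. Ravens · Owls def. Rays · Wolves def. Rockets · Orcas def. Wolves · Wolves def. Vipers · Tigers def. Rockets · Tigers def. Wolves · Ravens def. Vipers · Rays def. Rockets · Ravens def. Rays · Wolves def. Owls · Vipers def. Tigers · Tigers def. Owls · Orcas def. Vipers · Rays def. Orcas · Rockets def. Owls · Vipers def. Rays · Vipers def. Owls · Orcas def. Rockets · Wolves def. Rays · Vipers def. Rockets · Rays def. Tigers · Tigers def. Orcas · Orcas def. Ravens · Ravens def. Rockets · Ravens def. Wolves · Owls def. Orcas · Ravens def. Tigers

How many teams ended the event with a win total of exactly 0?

0

Win totals: Vipers 4, Rockets 1, Wolves 4, Tigers 4, Orcas 4, Owls 3, Ravens 5, Rays 3.
No team has exactly 0 wins.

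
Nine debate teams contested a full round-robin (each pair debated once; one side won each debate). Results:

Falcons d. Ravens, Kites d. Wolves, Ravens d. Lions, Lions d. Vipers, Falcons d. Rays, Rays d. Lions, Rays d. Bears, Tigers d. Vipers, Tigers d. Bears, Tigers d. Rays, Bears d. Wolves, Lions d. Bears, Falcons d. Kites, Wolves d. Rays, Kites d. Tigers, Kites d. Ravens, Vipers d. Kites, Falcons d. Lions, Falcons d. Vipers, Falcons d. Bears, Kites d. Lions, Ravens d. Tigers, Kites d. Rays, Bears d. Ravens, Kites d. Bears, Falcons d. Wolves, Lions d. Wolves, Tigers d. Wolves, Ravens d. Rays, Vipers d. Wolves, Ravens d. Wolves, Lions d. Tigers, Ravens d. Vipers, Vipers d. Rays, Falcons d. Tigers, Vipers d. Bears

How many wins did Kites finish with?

Kites' results: beat Ravens, Rays, Bears, Lions, Wolves, Tigers; lost to Falcons, Vipers.
That is 6 wins.

6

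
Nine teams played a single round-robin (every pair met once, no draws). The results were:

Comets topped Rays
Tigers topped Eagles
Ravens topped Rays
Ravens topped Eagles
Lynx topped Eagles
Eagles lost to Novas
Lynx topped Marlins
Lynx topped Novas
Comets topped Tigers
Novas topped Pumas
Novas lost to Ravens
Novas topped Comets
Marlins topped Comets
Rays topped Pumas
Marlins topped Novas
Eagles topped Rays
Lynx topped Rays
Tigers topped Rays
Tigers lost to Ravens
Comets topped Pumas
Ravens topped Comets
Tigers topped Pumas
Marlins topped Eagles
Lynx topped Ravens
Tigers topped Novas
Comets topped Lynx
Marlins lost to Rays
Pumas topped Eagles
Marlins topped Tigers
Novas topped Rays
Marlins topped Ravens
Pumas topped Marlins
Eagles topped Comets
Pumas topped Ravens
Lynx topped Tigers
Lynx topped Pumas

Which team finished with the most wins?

Win totals: Eagles 2, Tigers 4, Novas 4, Rays 2, Pumas 3, Ravens 5, Marlins 5, Comets 4, Lynx 7.
Lynx leads with 7 wins (next highest: 5).

Lynx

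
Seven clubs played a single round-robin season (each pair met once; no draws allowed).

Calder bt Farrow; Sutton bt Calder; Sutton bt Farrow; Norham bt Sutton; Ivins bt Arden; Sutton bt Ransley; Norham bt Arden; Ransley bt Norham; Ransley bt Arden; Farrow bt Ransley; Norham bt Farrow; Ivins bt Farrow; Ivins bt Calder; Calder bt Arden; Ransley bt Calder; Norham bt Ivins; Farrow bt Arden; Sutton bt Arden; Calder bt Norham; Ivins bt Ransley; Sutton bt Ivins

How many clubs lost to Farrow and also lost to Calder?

1

Farrow beat: Arden, Ransley.
Calder beat: Arden, Norham, Farrow.
Both beat: Arden — 1.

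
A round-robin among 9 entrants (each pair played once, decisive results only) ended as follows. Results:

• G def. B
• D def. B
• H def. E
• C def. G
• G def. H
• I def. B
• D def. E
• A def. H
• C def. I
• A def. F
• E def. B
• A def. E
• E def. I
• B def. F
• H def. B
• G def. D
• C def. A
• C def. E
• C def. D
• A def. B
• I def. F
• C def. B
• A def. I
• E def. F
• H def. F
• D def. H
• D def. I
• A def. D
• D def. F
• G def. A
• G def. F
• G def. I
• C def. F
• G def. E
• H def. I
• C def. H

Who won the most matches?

C

Win totals: A 6, B 1, C 8, D 5, E 3, F 0, G 7, H 4, I 2.
C leads with 8 wins (next highest: 7).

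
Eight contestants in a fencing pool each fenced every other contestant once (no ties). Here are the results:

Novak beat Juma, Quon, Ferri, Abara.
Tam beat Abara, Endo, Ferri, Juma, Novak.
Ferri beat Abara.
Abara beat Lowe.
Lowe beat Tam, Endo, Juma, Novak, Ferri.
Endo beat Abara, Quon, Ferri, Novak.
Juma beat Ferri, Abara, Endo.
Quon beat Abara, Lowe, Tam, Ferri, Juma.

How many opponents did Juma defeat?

3

Juma's results: beat Ferri, Endo, Abara; lost to Tam, Quon, Lowe, Novak.
That is 3 wins.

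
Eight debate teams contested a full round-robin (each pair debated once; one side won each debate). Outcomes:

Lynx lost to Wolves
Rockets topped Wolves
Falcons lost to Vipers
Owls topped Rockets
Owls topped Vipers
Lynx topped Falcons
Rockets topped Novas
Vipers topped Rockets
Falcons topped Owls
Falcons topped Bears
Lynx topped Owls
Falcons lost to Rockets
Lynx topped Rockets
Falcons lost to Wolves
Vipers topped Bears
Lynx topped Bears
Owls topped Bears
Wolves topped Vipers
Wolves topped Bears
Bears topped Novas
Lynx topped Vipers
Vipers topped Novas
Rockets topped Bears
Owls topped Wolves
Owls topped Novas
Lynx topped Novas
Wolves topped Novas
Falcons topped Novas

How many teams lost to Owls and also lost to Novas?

0

Owls beat: Wolves, Bears, Rockets, Novas, Vipers.
Novas beat: no one.
No one was beaten by both.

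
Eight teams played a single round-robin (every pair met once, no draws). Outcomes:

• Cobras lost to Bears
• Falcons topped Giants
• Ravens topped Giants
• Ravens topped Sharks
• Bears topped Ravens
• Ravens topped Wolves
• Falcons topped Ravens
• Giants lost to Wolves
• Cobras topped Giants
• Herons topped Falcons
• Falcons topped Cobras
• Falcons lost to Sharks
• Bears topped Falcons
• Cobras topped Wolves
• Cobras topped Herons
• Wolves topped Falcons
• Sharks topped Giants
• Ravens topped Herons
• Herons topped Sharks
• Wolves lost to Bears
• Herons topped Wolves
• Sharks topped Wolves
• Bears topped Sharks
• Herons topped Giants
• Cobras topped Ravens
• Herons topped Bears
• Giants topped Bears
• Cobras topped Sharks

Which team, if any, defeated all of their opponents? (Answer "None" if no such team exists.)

None

Highest win total is Herons with 5 (out of 7 possible).
Herons lost to Ravens, Cobras, so no team went undefeated.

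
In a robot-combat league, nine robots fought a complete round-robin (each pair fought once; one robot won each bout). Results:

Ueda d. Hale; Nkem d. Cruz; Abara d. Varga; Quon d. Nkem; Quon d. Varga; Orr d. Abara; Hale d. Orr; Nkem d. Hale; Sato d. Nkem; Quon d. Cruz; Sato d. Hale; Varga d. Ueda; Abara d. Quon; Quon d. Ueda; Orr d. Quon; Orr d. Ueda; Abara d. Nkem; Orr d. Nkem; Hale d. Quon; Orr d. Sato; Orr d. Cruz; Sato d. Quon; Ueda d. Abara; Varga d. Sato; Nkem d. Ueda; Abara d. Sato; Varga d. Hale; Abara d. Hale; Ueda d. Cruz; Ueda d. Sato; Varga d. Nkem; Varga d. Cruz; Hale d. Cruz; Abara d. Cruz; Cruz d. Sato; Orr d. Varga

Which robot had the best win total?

Win totals: Varga 5, Orr 7, Nkem 3, Abara 6, Hale 3, Quon 4, Ueda 4, Cruz 1, Sato 3.
Orr leads with 7 wins (next highest: 6).

Orr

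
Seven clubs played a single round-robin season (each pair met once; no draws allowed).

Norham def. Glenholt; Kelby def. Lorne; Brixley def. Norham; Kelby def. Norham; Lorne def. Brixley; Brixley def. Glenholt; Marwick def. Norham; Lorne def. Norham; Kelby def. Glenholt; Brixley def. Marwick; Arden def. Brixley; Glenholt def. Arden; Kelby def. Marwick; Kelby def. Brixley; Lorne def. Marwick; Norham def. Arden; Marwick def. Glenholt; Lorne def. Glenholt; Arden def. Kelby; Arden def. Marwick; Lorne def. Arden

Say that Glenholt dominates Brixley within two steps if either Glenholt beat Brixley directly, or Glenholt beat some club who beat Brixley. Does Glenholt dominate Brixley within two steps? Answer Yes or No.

Yes

Glenholt did not beat Brixley directly.
Glenholt beat Arden. Of those, Arden beat Brixley.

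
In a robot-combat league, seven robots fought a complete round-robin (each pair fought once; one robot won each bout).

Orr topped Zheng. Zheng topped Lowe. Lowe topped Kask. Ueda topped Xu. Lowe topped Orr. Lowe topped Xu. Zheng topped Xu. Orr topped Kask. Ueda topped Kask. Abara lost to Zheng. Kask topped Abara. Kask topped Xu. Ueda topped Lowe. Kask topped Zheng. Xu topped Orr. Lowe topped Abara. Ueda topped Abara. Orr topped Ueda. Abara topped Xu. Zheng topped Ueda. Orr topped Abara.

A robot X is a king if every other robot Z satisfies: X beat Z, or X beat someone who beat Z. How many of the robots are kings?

5

Lowe reaches everyone (king).
Abara cannot reach Lowe, Ueda, Zheng, Kask in two steps.
Ueda reaches everyone (king).
Orr reaches everyone (king).
Zheng reaches everyone (king).
Xu cannot reach Lowe in two steps.
Kask reaches everyone (king).
Kings: Lowe, Ueda, Orr, Zheng, Kask — 5.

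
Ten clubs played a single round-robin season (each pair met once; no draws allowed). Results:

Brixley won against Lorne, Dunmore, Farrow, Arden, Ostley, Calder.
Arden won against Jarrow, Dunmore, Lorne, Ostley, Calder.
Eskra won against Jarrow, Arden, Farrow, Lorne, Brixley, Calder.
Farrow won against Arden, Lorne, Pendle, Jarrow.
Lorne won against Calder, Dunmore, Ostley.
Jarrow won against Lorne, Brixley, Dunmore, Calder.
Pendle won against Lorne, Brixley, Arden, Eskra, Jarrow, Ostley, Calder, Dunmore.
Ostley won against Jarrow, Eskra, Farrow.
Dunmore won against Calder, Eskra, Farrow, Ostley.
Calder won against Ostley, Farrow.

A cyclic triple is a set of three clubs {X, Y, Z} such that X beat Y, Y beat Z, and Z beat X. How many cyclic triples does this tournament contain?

Win totals: Brixley 6, Lorne 3, Farrow 4, Jarrow 4, Dunmore 4, Pendle 8, Eskra 6, Arden 5, Ostley 3, Calder 2.
A club with w wins dominates both others in C(w,2) triples; summing gives 15 + 3 + 6 + 6 + 6 + 28 + 15 + 10 + 3 + 1 = 93 transitive triples.
Total triples C(10,3) = 120, so cyclic triples = 120 − 93 = 27.

27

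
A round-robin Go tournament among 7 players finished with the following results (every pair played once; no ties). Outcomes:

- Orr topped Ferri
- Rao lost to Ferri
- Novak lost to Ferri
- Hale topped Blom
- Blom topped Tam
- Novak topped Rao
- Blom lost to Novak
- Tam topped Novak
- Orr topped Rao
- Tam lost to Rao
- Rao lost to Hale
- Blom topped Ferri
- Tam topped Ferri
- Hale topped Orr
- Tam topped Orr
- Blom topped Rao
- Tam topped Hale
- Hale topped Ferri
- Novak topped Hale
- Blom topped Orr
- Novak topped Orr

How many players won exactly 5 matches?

0

Win totals: Ferri 2, Novak 4, Blom 4, Hale 4, Rao 1, Orr 2, Tam 4.
No player has exactly 5 wins.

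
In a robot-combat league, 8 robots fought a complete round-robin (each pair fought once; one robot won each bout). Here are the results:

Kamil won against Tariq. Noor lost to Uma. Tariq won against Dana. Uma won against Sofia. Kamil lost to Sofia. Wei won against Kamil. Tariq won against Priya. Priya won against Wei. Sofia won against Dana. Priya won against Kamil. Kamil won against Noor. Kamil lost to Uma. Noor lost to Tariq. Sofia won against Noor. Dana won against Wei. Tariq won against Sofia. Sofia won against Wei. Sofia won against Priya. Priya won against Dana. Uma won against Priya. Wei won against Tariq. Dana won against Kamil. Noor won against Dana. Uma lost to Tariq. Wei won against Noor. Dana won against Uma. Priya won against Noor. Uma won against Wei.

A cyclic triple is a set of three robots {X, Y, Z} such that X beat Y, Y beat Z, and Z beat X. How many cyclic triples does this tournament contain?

Win totals: Uma 5, Wei 3, Dana 3, Tariq 5, Kamil 2, Sofia 5, Noor 1, Priya 4.
A robot with w wins dominates both others in C(w,2) triples; summing gives 10 + 3 + 3 + 10 + 1 + 10 + 0 + 6 = 43 transitive triples.
Total triples C(8,3) = 56, so cyclic triples = 56 − 43 = 13.

13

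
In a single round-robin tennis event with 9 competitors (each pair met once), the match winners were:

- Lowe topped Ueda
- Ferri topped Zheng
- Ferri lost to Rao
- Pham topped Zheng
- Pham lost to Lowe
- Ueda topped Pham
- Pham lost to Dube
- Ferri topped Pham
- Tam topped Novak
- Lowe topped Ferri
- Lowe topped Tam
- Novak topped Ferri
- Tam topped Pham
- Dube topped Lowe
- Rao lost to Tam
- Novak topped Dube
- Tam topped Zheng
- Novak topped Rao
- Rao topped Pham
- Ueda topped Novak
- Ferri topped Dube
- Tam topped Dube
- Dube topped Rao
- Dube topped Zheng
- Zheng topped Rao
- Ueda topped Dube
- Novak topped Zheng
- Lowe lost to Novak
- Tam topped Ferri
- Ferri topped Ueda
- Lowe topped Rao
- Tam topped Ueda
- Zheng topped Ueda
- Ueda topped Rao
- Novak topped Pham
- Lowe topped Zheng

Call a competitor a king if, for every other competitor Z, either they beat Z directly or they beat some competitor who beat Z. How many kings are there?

3

Pham cannot reach Tam, Lowe, Dube, Novak, Ferri in two steps.
Tam reaches everyone (king).
Ueda cannot reach Tam in two steps.
Rao cannot reach Tam, Lowe, Novak in two steps.
Lowe reaches everyone (king).
Zheng cannot reach Tam, Lowe in two steps.
Dube cannot reach Novak in two steps.
Novak reaches everyone (king).
Ferri cannot reach Tam in two steps.
Kings: Tam, Lowe, Novak — 3.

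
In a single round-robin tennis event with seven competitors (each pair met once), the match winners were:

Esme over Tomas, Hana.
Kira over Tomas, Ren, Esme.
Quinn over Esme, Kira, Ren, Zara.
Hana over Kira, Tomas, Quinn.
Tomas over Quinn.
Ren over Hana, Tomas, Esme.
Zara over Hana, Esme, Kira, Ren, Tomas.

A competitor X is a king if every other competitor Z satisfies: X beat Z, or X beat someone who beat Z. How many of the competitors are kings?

3

Quinn reaches everyone (king).
Ren cannot reach Zara in two steps.
Hana reaches everyone (king).
Tomas cannot reach Hana in two steps.
Kira cannot reach Zara in two steps.
Esme cannot reach Ren, Zara in two steps.
Zara reaches everyone (king).
Kings: Quinn, Hana, Zara — 3.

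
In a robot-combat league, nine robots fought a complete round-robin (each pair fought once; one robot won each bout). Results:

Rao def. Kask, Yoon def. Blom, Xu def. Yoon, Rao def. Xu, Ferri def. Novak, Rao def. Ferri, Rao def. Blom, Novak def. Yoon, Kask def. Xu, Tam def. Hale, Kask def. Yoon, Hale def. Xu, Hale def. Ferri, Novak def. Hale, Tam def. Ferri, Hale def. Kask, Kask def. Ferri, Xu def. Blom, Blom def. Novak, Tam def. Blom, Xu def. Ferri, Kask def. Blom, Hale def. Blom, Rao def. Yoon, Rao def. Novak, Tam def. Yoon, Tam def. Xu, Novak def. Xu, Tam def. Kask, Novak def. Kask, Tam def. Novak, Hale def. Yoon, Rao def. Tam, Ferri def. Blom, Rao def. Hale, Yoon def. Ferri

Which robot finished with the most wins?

Rao

Win totals: Tam 7, Hale 5, Novak 4, Rao 8, Blom 1, Yoon 2, Ferri 2, Kask 4, Xu 3.
Rao leads with 8 wins (next highest: 7).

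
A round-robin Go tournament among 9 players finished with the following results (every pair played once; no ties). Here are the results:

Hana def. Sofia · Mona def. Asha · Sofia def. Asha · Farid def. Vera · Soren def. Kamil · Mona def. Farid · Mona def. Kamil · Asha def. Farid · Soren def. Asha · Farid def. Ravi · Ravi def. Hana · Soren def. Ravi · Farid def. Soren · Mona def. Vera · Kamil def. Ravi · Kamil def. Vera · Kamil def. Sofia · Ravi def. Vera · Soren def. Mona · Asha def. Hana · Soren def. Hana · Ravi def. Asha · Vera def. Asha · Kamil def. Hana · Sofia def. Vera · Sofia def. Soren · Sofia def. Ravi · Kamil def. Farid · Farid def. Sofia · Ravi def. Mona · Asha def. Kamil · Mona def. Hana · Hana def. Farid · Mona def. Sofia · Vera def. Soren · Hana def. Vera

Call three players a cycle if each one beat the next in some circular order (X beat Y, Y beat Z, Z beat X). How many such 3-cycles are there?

Win totals: Mona 6, Farid 4, Kamil 5, Sofia 4, Soren 5, Ravi 4, Vera 2, Hana 3, Asha 3.
A player with w wins dominates both others in C(w,2) triples; summing gives 15 + 6 + 10 + 6 + 10 + 6 + 1 + 3 + 3 = 60 transitive triples.
Total triples C(9,3) = 84, so cyclic triples = 84 − 60 = 24.

24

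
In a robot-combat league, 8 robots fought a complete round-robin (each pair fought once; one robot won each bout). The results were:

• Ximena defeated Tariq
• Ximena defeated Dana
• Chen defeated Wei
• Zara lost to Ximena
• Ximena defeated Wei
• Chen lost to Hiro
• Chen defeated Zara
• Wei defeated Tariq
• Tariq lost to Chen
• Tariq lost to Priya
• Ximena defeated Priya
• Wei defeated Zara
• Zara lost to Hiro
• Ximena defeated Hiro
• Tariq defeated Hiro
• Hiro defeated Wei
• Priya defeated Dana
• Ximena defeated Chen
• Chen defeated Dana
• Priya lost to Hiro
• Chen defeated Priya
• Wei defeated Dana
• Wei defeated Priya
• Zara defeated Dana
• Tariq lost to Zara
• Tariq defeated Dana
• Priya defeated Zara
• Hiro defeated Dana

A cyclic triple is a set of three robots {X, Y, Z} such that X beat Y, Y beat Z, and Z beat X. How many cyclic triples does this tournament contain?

4

Win totals: Hiro 5, Tariq 2, Chen 5, Zara 2, Priya 3, Wei 4, Dana 0, Ximena 7.
A robot with w wins dominates both others in C(w,2) triples; summing gives 10 + 1 + 10 + 1 + 3 + 6 + 0 + 21 = 52 transitive triples.
Total triples C(8,3) = 56, so cyclic triples = 56 − 52 = 4.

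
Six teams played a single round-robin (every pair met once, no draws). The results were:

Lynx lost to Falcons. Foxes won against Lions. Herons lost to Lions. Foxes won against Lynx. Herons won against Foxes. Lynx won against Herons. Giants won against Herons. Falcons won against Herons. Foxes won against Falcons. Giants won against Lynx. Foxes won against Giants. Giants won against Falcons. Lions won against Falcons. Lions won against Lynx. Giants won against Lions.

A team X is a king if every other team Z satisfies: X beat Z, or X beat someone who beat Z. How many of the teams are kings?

3

Foxes reaches everyone (king).
Lynx cannot reach Lions, Giants, Falcons in two steps.
Lions cannot reach Giants in two steps.
Herons reaches everyone (king).
Giants reaches everyone (king).
Falcons cannot reach Lions, Giants in two steps.
Kings: Foxes, Herons, Giants — 3.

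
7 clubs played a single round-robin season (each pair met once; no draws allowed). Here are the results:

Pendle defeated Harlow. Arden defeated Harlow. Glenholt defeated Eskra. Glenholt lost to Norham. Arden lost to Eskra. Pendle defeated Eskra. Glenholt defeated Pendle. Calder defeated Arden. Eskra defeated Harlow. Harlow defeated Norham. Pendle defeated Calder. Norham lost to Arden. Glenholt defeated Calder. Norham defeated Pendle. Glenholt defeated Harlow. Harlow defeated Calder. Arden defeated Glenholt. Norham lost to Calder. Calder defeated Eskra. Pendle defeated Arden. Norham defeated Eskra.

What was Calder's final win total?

Calder's results: beat Eskra, Arden, Norham; lost to Harlow, Pendle, Glenholt.
That is 3 wins.

3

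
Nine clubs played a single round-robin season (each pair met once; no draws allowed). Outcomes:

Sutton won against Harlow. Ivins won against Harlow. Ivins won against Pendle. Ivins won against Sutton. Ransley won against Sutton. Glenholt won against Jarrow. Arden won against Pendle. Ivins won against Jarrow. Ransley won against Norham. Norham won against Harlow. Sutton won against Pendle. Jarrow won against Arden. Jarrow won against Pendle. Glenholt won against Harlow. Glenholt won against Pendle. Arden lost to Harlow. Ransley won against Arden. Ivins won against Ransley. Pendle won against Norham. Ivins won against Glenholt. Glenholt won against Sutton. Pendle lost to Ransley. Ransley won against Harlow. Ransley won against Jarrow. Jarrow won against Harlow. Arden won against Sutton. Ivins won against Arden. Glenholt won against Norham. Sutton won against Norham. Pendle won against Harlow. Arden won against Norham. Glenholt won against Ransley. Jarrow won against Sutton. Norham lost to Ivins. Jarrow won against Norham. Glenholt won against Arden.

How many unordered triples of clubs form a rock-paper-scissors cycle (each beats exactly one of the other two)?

Win totals: Ivins 8, Norham 1, Harlow 1, Sutton 3, Glenholt 7, Arden 3, Jarrow 5, Pendle 2, Ransley 6.
A club with w wins dominates both others in C(w,2) triples; summing gives 28 + 0 + 0 + 3 + 21 + 3 + 10 + 1 + 15 = 81 transitive triples.
Total triples C(9,3) = 84, so cyclic triples = 84 − 81 = 3.

3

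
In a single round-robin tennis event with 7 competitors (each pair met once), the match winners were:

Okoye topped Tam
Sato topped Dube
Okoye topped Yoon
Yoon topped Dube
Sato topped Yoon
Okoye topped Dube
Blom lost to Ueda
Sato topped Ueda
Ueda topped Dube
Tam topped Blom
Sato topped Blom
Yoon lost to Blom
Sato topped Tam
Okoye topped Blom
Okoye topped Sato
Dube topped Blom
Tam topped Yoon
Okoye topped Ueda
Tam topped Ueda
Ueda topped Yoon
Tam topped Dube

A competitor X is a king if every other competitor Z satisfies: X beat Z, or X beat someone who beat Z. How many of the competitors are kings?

1

Tam cannot reach Okoye, Sato in two steps.
Ueda cannot reach Tam, Okoye, Sato in two steps.
Okoye reaches everyone (king).
Sato cannot reach Okoye in two steps.
Yoon cannot reach Tam, Ueda, Okoye, Sato in two steps.
Dube cannot reach Tam, Ueda, Okoye, Sato in two steps.
Blom cannot reach Tam, Ueda, Okoye, Sato in two steps.
Kings: Okoye — 1.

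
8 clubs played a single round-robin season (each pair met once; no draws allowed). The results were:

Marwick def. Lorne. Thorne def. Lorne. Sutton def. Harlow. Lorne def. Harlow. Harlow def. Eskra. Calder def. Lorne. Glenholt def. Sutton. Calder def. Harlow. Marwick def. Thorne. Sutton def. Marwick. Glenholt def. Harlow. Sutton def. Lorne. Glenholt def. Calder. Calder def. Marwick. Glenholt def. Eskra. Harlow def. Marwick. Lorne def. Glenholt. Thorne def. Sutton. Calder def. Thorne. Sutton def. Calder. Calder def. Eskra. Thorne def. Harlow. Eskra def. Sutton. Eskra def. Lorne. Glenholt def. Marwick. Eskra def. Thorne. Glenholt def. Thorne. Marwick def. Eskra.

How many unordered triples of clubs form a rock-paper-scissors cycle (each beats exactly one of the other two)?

Win totals: Eskra 3, Sutton 4, Marwick 3, Lorne 2, Thorne 3, Calder 5, Glenholt 6, Harlow 2.
A club with w wins dominates both others in C(w,2) triples; summing gives 3 + 6 + 3 + 1 + 3 + 10 + 15 + 1 = 42 transitive triples.
Total triples C(8,3) = 56, so cyclic triples = 56 − 42 = 14.

14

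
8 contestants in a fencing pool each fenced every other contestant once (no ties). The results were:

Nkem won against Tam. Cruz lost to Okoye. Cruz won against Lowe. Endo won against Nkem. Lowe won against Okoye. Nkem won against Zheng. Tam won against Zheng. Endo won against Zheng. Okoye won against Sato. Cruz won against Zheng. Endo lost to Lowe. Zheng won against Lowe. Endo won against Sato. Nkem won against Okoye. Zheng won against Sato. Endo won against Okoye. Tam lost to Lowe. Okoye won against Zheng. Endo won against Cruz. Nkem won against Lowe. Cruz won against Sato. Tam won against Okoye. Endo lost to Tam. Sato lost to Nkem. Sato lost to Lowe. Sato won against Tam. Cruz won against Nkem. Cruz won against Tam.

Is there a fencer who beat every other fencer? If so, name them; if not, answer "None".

Highest win total is Nkem with 5 (out of 7 possible).
Nkem lost to Endo, Cruz, so no fencer went undefeated.

None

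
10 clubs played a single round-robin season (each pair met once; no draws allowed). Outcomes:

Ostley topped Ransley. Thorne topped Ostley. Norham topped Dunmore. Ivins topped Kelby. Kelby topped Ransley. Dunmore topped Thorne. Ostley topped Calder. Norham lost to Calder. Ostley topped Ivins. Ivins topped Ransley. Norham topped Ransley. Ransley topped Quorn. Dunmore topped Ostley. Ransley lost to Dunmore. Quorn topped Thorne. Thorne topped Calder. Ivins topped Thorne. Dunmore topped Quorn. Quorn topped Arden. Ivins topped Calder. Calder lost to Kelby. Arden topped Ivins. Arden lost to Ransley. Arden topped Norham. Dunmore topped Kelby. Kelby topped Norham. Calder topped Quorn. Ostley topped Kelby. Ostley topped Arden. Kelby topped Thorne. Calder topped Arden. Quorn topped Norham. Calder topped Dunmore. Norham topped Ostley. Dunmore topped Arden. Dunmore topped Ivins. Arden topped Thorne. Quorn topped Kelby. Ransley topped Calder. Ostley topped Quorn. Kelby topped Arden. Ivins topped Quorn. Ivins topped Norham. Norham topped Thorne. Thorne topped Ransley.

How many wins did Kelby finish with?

Kelby's results: beat Norham, Calder, Ransley, Thorne, Arden; lost to Ivins, Dunmore, Quorn, Ostley.
That is 5 wins.

5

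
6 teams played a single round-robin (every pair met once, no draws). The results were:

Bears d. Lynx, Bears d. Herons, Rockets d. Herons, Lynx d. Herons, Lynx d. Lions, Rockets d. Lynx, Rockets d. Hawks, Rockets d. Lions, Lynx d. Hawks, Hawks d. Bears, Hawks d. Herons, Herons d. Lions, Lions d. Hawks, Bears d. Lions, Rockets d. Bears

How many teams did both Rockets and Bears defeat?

Rockets beat: Lions, Lynx, Herons, Bears, Hawks.
Bears beat: Lions, Lynx, Herons.
Both beat: Lions, Lynx, Herons — 3.

3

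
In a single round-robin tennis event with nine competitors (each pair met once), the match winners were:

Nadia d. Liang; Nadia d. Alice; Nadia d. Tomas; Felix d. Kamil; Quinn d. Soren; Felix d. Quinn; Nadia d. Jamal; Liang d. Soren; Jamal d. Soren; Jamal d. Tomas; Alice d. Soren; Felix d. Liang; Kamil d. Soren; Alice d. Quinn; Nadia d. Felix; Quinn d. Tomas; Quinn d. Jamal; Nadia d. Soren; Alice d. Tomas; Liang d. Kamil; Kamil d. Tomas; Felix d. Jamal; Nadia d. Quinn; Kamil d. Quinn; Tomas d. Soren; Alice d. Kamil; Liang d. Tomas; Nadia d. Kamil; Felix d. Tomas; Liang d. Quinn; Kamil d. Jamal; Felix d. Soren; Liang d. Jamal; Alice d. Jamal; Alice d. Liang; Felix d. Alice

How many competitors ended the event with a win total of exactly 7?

1

Win totals: Kamil 4, Soren 0, Nadia 8, Felix 7, Quinn 3, Jamal 2, Tomas 1, Alice 6, Liang 5.
Exactly 7: Felix — 1 competitor.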